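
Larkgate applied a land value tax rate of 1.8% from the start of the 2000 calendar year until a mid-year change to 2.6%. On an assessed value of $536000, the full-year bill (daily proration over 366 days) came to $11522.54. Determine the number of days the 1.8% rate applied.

206 days

Let d = days at the first rate; then 366 − d days at the second rate.
$536000 × [1.8%·d + 2.6%·(366−d)] / 366 = $11522.54
Solving gives d = 206, so the new rate took effect on 25 July 2000.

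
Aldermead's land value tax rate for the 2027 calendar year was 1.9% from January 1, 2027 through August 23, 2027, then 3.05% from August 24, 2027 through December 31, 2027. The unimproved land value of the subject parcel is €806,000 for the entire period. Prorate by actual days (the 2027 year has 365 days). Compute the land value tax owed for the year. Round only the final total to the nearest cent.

January 1 – August 23, 2027: 235 days at 1.9% → €806,000 × 1.9% × 235/365 = €9,859.6986
August 24 – December 31, 2027: 130 days at 3.05% → €806,000 × 3.05% × 130/365 = €8,755.5890
Total = €18,615.2877

€18,615.29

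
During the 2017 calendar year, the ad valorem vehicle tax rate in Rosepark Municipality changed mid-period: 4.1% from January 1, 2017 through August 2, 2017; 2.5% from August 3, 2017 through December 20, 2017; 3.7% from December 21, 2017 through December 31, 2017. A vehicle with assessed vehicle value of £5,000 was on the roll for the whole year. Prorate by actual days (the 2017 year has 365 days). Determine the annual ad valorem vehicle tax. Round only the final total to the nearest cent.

£173.71

January 1 – August 2, 2017: 214 days at 4.1% → £5,000 × 4.1% × 214/365 = £120.1918
August 3 – December 20, 2017: 140 days at 2.5% → £5,000 × 2.5% × 140/365 = £47.9452
December 21 – December 31, 2017: 11 days at 3.7% → £5,000 × 3.7% × 11/365 = £5.5753
Total = £173.7123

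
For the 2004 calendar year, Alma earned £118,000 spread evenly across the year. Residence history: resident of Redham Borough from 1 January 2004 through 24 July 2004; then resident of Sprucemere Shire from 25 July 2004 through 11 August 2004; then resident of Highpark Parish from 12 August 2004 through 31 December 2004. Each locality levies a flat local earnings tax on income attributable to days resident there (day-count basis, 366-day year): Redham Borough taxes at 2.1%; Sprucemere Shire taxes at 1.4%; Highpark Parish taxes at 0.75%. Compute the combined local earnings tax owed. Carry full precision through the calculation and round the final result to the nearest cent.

£1,819.33

Redham Borough, 1 January – 24 July 2004: 206 days → £118,000 × 2.1% × 206/366 = £1,394.7213
Sprucemere Shire, 25 July – 11 August 2004: 18 days → £118,000 × 1.4% × 18/366 = £81.2459
Highpark Parish, 12 August – 31 December 2004: 142 days → £118,000 × 0.75% × 142/366 = £343.3607
Total = £1,819.3279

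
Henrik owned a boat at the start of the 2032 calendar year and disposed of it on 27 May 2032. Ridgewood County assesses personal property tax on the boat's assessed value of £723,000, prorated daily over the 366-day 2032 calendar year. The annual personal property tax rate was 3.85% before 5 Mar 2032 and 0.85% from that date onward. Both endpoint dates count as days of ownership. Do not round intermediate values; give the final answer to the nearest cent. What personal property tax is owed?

£6,277.85

1 Jan – 4 Mar 2032: 64 days at 3.85% → £723,000 × 3.85% × 64/366 = £4,867.4098
5 Mar – 27 May 2032: 84 days at 0.85% → £723,000 × 0.85% × 84/366 = £1,410.4426
Total = £6,277.8525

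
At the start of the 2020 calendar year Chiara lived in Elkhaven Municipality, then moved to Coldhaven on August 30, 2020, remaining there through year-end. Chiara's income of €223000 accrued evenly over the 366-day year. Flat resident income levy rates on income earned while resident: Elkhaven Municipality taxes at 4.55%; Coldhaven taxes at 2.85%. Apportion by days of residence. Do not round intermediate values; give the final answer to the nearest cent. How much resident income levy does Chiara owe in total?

€8862.12

Elkhaven Municipality, January 1 – August 29, 2020: 242 days → €223000 × 4.55% × 242/366 = €6708.8880
Coldhaven, August 30 – December 31, 2020: 124 days → €223000 × 2.85% × 124/366 = €2153.2295
Total = €8862.1175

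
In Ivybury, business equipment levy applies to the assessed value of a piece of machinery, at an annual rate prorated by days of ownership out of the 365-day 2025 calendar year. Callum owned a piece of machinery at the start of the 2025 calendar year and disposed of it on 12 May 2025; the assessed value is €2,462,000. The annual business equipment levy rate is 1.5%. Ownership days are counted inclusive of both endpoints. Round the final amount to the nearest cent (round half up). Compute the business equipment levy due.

€13,355.51

Days held (1 January – 12 May 2025): 132 out of 365
Tax = €2,462,000 × 1.5% × 132/365 = €13,355.5068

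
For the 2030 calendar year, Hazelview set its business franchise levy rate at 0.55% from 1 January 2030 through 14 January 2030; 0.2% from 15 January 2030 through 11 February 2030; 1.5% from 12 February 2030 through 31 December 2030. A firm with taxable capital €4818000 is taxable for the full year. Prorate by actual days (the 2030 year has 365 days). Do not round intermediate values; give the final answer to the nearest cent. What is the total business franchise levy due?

1 January – 14 January 2030: 14 days at 0.55% → €4818000 × 0.55% × 14/365 = €1016.4000
15 January – 11 February 2030: 28 days at 0.2% → €4818000 × 0.2% × 28/365 = €739.2000
12 February – 31 December 2030: 323 days at 1.5% → €4818000 × 1.5% × 323/365 = €63954.0000
Total = €65709.6000

€65709.60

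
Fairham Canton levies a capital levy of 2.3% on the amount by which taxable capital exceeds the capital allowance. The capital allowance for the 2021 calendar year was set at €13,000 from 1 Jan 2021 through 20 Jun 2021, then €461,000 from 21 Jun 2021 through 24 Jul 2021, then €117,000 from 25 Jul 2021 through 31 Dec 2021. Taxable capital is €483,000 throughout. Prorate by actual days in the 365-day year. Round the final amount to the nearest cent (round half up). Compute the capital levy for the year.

€8,801.63

1 Jan – 20 Jun 2021: 171 days, exemption €13,000 → (€483,000 − €13,000) × 2.3% × 171/365 = €5,064.4110
21 Jun – 24 Jul 2021: 34 days, exemption €461,000 → (€483,000 − €461,000) × 2.3% × 34/365 = €47.1342
25 Jul – 31 Dec 2021: 160 days, exemption €117,000 → (€483,000 − €117,000) × 2.3% × 160/365 = €3,690.0822
Total = €8,801.6274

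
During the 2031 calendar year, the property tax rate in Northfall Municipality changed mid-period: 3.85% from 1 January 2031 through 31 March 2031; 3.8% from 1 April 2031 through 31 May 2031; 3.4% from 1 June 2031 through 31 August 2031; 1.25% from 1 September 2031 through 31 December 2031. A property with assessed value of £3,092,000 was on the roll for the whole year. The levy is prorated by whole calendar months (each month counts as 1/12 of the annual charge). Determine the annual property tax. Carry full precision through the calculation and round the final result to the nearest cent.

1 January – 31 March 2031: 3 months at 3.85% → £3,092,000 × 3.85% × 3/12 = £29,760.5000
1 April – 31 May 2031: 2 months at 3.8% → £3,092,000 × 3.8% × 2/12 = £19,582.6667
1 June – 31 August 2031: 3 months at 3.4% → £3,092,000 × 3.4% × 3/12 = £26,282.0000
1 September – 31 December 2031: 4 months at 1.25% → £3,092,000 × 1.25% × 4/12 = £12,883.3333
Total = £88,508.5000

£88,508.50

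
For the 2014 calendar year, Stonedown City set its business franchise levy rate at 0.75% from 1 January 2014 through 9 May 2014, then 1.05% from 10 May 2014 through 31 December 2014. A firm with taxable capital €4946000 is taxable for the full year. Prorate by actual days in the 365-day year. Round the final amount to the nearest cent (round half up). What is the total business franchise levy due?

1 January – 9 May 2014: 129 days at 0.75% → €4946000 × 0.75% × 129/365 = €13110.2877
10 May – 31 December 2014: 236 days at 1.05% → €4946000 × 1.05% × 236/365 = €33578.5973
Total = €46688.8849

€46688.88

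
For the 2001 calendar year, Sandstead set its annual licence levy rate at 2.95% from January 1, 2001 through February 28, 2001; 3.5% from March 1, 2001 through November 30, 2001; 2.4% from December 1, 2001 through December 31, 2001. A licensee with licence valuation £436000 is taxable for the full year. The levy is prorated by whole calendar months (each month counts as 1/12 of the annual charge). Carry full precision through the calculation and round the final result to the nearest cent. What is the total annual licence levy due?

£14460.67

January 1 – February 28, 2001: 2 months at 2.95% → £436000 × 2.95% × 2/12 = £2143.6667
March 1 – November 30, 2001: 9 months at 3.5% → £436000 × 3.5% × 9/12 = £11445.0000
December 1 – December 31, 2001: 1 month at 2.4% → £436000 × 2.4% × 1/12 = £872.0000
Total = £14460.6667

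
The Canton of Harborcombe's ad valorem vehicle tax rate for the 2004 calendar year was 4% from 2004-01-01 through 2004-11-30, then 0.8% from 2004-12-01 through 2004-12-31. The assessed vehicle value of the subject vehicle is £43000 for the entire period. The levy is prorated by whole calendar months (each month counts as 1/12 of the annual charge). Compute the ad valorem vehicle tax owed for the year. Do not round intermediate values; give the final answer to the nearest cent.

£1605.33

2004-01-01 to 2004-11-30: 11 months at 4% → £43000 × 4% × 11/12 = £1576.6667
2004-12-01 to 2004-12-31: 1 month at 0.8% → £43000 × 0.8% × 1/12 = £28.6667
Total = £1605.3333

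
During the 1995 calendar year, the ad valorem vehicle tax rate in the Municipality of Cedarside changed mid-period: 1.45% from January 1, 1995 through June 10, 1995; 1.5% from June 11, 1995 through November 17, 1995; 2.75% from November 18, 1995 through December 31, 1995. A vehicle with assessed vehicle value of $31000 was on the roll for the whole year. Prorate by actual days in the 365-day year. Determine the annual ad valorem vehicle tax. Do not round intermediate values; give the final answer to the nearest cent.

$504.88

January 1 – June 10, 1995: 161 days at 1.45% → $31000 × 1.45% × 161/365 = $198.2726
June 11 – November 17, 1995: 160 days at 1.5% → $31000 × 1.5% × 160/365 = $203.8356
November 18 – December 31, 1995: 44 days at 2.75% → $31000 × 2.75% × 44/365 = $102.7671
Total = $504.8753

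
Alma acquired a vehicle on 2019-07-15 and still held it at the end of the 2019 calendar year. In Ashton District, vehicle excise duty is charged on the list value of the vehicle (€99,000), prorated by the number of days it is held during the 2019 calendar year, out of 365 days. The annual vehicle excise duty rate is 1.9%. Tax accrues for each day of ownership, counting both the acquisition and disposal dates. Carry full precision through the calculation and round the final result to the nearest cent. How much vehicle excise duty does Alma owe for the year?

€876.08

Days held (2019-07-15 to 2019-12-31): 170 out of 365
Tax = €99,000 × 1.9% × 170/365 = €876.0822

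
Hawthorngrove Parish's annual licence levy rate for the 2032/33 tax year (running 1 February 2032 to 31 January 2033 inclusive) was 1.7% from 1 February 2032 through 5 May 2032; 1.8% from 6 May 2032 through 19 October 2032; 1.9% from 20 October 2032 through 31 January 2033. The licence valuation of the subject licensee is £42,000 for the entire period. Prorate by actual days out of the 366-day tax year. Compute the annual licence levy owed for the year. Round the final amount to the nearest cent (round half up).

£757.03

1 February – 5 May 2032: 95 days at 1.7% → £42,000 × 1.7% × 95/366 = £185.3279
6 May – 19 October 2032: 167 days at 1.8% → £42,000 × 1.8% × 167/366 = £344.9508
20 October 2032 – 31 January 2033: 104 days at 1.9% → £42,000 × 1.9% × 104/366 = £226.7541
Total = £757.0328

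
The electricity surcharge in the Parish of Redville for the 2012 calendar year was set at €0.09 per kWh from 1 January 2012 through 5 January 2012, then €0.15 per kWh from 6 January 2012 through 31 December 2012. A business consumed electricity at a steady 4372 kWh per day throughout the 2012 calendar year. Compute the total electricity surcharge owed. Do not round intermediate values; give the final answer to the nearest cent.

€238,711.20

1 January – 5 January 2012: 5 days × 4372 kWh/day = 21,860 kWh at €0.09/kWh → €1,967.40
6 January – 31 December 2012: 361 days × 4372 kWh/day = 1,578,292 kWh at €0.15/kWh → €236,743.80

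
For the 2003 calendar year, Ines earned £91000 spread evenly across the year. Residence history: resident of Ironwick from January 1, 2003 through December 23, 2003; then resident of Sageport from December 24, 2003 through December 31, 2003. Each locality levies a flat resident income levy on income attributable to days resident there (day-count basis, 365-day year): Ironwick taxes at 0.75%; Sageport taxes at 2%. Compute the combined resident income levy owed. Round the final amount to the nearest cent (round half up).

£707.43

Ironwick, January 1 – December 23, 2003: 357 days → £91000 × 0.75% × 357/365 = £667.5411
Sageport, December 24 – December 31, 2003: 8 days → £91000 × 2% × 8/365 = £39.8904
Total = £707.4315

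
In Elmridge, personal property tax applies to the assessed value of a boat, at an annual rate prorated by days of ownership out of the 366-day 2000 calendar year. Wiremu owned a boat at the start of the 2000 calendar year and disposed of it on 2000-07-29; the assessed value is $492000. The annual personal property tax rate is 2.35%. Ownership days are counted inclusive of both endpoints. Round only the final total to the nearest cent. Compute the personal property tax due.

$6665.52

Days held (2000-01-01 to 2000-07-29): 211 out of 366
Tax = $492000 × 2.35% × 211/366 = $6665.5246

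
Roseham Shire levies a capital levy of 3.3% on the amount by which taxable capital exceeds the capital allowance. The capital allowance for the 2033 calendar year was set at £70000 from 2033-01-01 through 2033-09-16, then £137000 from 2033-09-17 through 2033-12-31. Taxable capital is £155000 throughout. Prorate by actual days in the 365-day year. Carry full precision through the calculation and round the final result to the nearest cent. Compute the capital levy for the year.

2033-01-01 to 2033-09-16: 259 days, exemption £70000 → (£155000 − £70000) × 3.3% × 259/365 = £1990.3973
2033-09-17 to 2033-12-31: 106 days, exemption £137000 → (£155000 − £137000) × 3.3% × 106/365 = £172.5041
Total = £2162.9014

£2162.90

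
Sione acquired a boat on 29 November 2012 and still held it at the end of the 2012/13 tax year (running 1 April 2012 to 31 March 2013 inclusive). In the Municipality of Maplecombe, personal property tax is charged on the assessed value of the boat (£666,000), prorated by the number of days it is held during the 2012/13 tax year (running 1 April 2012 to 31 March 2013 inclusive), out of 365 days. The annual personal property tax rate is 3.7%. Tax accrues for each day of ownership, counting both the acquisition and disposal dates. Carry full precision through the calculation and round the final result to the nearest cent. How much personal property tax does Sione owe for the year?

Days held (29 November 2012 – 31 March 2013): 123 out of 365
Tax = £666,000 × 3.7% × 123/365 = £8,304.0164

£8,304.02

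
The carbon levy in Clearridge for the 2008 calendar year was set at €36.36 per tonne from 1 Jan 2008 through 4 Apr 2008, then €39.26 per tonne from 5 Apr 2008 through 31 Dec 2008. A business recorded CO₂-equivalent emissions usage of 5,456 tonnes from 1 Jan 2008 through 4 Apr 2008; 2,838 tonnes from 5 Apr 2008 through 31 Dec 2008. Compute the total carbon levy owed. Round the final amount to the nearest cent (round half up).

€309,800.04

1 Jan – 4 Apr 2008: 5,456 tonnes at €36.36/tonne → €198,380.16
5 Apr – 31 Dec 2008: 2,838 tonnes at €39.26/tonne → €111,419.88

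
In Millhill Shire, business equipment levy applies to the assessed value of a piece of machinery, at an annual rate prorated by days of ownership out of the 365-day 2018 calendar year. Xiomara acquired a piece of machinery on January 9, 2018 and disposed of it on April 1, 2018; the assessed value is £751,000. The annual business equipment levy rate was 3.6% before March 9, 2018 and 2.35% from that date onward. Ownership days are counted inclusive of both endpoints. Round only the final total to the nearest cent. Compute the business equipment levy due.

January 9 – March 8, 2018: 59 days at 3.6% → £751,000 × 3.6% × 59/365 = £4,370.2027
March 9 – April 1, 2018: 24 days at 2.35% → £751,000 × 2.35% × 24/365 = £1,160.4493
Total = £5,530.6521

£5,530.65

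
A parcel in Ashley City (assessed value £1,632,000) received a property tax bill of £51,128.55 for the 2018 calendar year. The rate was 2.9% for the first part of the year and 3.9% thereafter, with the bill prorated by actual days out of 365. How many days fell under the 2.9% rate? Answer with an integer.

Let d = days at the first rate; then 365 − d days at the second rate.
£1,632,000 × [2.9%·d + 3.9%·(365−d)] / 365 = £51,128.55
Solving gives d = 280, so the new rate took effect on 8 Oct 2018.

280 days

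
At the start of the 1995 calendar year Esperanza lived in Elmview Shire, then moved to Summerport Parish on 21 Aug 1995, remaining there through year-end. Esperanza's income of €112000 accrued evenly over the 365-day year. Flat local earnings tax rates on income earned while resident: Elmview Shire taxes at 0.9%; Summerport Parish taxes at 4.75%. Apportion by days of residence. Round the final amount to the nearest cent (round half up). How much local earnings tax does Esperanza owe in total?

Elmview Shire, 1 Jan – 20 Aug 1995: 232 days → €112000 × 0.9% × 232/365 = €640.7014
Summerport Parish, 21 Aug – 31 Dec 1995: 133 days → €112000 × 4.75% × 133/365 = €1938.5205
Total = €2579.2219

€2579.22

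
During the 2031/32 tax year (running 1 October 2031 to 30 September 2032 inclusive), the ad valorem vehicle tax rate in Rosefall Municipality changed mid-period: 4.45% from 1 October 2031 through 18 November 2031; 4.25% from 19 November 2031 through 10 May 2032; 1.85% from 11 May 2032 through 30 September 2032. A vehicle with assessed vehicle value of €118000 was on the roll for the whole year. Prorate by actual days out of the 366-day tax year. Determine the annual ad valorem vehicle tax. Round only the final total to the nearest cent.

1 October – 18 November 2031: 49 days at 4.45% → €118000 × 4.45% × 49/366 = €703.0027
19 November 2031 – 10 May 2032: 174 days at 4.25% → €118000 × 4.25% × 174/366 = €2384.1803
11 May – 30 September 2032: 143 days at 1.85% → €118000 × 1.85% × 143/366 = €852.9208
Total = €3940.1038

€3940.10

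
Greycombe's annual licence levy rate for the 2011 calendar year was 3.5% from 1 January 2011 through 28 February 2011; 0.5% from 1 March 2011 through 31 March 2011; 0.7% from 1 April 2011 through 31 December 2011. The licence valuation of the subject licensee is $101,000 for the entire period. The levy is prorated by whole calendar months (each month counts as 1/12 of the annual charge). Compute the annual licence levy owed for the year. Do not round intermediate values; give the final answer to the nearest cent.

1 January – 28 February 2011: 2 months at 3.5% → $101,000 × 3.5% × 2/12 = $589.1667
1 March – 31 March 2011: 1 month at 0.5% → $101,000 × 0.5% × 1/12 = $42.0833
1 April – 31 December 2011: 9 months at 0.7% → $101,000 × 0.7% × 9/12 = $530.2500
Total = $1,161.5000

$1,161.50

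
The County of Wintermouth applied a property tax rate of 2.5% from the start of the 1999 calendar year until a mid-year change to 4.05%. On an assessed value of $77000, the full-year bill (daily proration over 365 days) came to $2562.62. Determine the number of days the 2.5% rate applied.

170 days

Let d = days at the first rate; then 365 − d days at the second rate.
$77000 × [2.5%·d + 4.05%·(365−d)] / 365 = $2562.62
Solving gives d = 170, so the new rate took effect on 20 Jun 1999.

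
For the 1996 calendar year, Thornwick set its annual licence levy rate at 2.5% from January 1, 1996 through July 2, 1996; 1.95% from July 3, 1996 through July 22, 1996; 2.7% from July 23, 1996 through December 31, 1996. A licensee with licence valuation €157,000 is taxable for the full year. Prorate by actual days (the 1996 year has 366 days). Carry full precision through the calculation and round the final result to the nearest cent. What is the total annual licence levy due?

January 1 – July 2, 1996: 184 days at 2.5% → €157,000 × 2.5% × 184/366 = €1,973.2240
July 3 – July 22, 1996: 20 days at 1.95% → €157,000 × 1.95% × 20/366 = €167.2951
July 23 – December 31, 1996: 162 days at 2.7% → €157,000 × 2.7% × 162/366 = €1,876.2787
Total = €4,016.7978

€4,016.80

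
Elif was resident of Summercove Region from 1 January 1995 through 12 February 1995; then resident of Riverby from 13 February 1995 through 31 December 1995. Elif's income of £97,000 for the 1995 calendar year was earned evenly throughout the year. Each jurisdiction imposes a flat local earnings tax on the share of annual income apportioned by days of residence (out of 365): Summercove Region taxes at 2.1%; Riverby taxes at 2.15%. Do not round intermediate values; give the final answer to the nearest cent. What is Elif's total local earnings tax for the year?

£2,079.79

Summercove Region, 1 January – 12 February 1995: 43 days → £97,000 × 2.1% × 43/365 = £239.9753
Riverby, 13 February – 31 December 1995: 322 days → £97,000 × 2.15% × 322/365 = £1,839.8110
Total = £2,079.7863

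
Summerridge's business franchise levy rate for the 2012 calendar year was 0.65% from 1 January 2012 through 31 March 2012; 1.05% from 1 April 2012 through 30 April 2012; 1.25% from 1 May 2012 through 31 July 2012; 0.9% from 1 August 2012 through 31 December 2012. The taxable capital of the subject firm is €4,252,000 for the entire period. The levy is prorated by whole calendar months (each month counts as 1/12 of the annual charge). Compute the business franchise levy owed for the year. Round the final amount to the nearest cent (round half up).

€39,862.50

1 January – 31 March 2012: 3 months at 0.65% → €4,252,000 × 0.65% × 3/12 = €6,909.5000
1 April – 30 April 2012: 1 month at 1.05% → €4,252,000 × 1.05% × 1/12 = €3,720.5000
1 May – 31 July 2012: 3 months at 1.25% → €4,252,000 × 1.25% × 3/12 = €13,287.5000
1 August – 31 December 2012: 5 months at 0.9% → €4,252,000 × 0.9% × 5/12 = €15,945.0000
Total = €39,862.5000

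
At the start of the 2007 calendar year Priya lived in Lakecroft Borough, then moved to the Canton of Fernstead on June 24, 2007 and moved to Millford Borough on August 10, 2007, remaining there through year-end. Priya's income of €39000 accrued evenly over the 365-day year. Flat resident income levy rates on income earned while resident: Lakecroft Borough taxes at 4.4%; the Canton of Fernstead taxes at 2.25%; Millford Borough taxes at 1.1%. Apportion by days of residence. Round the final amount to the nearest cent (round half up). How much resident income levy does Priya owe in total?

Lakecroft Borough, January 1 – June 23, 2007: 174 days → €39000 × 4.4% × 174/365 = €818.0384
The Canton of Fernstead, June 24 – August 9, 2007: 47 days → €39000 × 2.25% × 47/365 = €112.9932
Millford Borough, August 10 – December 31, 2007: 144 days → €39000 × 1.1% × 144/365 = €169.2493
Total = €1100.2808

€1100.28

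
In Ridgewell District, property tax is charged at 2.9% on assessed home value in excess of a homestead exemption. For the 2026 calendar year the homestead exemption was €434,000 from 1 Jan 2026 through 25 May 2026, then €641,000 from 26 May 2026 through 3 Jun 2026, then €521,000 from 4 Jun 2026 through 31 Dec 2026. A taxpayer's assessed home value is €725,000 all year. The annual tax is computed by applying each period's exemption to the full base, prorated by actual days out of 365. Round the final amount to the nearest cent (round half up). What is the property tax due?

1 Jan – 25 May 2026: 145 days, exemption €434,000 → (€725,000 − €434,000) × 2.9% × 145/365 = €3,352.4795
26 May – 3 Jun 2026: 9 days, exemption €641,000 → (€725,000 − €641,000) × 2.9% × 9/365 = €60.0658
4 Jun – 31 Dec 2026: 211 days, exemption €521,000 → (€725,000 − €521,000) × 2.9% × 211/365 = €3,419.9342
Total = €6,832.4795

€6,832.48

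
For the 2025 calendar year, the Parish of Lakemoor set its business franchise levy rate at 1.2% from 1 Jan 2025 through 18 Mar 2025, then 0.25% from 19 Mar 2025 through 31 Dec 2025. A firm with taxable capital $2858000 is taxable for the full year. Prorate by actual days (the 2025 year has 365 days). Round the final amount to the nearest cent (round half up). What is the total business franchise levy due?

1 Jan – 18 Mar 2025: 77 days at 1.2% → $2858000 × 1.2% × 77/365 = $7235.0466
19 Mar – 31 Dec 2025: 288 days at 0.25% → $2858000 × 0.25% × 288/365 = $5637.6986
Total = $12872.7452

$12872.75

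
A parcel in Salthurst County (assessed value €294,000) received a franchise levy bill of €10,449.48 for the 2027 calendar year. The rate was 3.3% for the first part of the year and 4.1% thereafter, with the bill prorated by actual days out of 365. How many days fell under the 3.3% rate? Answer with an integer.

249 days

Let d = days at the first rate; then 365 − d days at the second rate.
€294,000 × [3.3%·d + 4.1%·(365−d)] / 365 = €10,449.48
Solving gives d = 249, so the new rate took effect on September 7, 2027.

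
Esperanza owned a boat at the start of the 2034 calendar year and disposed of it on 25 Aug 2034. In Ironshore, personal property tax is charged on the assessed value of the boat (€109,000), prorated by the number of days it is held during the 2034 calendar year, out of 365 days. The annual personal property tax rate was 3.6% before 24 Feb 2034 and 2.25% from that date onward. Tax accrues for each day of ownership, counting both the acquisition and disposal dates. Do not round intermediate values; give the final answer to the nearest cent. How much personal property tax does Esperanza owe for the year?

1 Jan – 23 Feb 2034: 54 days at 3.6% → €109,000 × 3.6% × 54/365 = €580.5370
24 Feb – 25 Aug 2034: 183 days at 2.25% → €109,000 × 2.25% × 183/365 = €1,229.6096
Total = €1,810.1466

€1,810.15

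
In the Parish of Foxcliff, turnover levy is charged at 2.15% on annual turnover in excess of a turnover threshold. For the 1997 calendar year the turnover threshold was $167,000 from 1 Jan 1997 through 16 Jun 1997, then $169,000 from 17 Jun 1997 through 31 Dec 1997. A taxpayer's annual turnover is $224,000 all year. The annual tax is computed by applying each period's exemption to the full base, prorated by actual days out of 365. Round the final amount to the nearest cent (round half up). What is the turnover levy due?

1 Jan – 16 Jun 1997: 167 days, exemption $167,000 → ($224,000 − $167,000) × 2.15% × 167/365 = $560.7082
17 Jun – 31 Dec 1997: 198 days, exemption $169,000 → ($224,000 − $169,000) × 2.15% × 198/365 = $641.4658
Total = $1,202.1740

$1,202.17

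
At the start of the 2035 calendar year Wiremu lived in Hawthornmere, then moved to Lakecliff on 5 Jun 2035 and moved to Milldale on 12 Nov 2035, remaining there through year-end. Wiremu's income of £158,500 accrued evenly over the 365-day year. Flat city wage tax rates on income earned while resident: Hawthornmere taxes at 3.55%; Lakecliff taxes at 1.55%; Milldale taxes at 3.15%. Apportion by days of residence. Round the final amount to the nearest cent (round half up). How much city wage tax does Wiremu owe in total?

Hawthornmere, 1 Jan – 4 Jun 2035: 155 days → £158,500 × 3.55% × 155/365 = £2,389.4418
Lakecliff, 5 Jun – 11 Nov 2035: 160 days → £158,500 × 1.55% × 160/365 = £1,076.9315
Milldale, 12 Nov – 31 Dec 2035: 50 days → £158,500 × 3.15% × 50/365 = £683.9384
Total = £4,150.3116

£4,150.31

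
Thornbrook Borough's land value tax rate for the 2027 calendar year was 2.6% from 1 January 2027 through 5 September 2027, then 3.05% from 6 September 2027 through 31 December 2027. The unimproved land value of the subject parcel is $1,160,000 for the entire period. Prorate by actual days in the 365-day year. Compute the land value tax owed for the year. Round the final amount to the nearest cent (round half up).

1 January – 5 September 2027: 248 days at 2.6% → $1,160,000 × 2.6% × 248/365 = $20,492.2740
6 September – 31 December 2027: 117 days at 3.05% → $1,160,000 × 3.05% × 117/365 = $11,340.9863
Total = $31,833.2603

$31,833.26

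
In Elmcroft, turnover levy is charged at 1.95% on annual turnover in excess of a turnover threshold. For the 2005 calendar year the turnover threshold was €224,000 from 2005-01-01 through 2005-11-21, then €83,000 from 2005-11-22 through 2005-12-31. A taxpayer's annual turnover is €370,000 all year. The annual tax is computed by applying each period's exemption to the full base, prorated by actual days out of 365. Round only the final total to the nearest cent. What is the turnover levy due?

2005-01-01 to 2005-11-21: 325 days, exemption €224,000 → (€370,000 − €224,000) × 1.95% × 325/365 = €2,535.0000
2005-11-22 to 2005-12-31: 40 days, exemption €83,000 → (€370,000 − €83,000) × 1.95% × 40/365 = €613.3151
Total = €3,148.3151

€3,148.32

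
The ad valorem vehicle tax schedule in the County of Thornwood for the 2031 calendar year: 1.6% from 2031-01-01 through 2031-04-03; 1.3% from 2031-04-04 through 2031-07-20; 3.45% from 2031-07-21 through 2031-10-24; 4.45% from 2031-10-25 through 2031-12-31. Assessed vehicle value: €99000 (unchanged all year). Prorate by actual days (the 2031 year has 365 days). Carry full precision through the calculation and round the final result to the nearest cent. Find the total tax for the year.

2031-01-01 to 2031-04-03: 93 days at 1.6% → €99000 × 1.6% × 93/365 = €403.5945
2031-04-04 to 2031-07-20: 108 days at 1.3% → €99000 × 1.3% × 108/365 = €380.8110
2031-07-21 to 2031-10-24: 96 days at 3.45% → €99000 × 3.45% × 96/365 = €898.3233
2031-10-25 to 2031-12-31: 68 days at 4.45% → €99000 × 4.45% × 68/365 = €820.7507
Total = €2503.4795

€2503.48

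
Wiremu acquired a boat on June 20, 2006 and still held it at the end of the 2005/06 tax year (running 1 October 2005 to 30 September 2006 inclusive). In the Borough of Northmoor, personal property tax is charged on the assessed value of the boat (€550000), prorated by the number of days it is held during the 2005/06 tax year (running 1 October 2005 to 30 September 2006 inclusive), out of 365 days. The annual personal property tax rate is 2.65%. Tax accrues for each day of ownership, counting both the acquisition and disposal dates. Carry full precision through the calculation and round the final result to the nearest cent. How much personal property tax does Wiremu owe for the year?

Days held (June 20 – September 30, 2006): 103 out of 365
Tax = €550000 × 2.65% × 103/365 = €4112.9452

€4112.95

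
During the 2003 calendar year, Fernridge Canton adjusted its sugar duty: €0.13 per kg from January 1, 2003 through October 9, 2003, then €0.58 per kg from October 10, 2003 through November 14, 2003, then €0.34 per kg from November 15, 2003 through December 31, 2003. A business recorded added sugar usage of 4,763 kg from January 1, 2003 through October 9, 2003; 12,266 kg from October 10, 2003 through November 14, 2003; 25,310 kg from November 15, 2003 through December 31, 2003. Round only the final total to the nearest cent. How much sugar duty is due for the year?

€16,338.87

January 1 – October 9, 2003: 4,763 kg at €0.13/kg → €619.19
October 10 – November 14, 2003: 12,266 kg at €0.58/kg → €7,114.28
November 15 – December 31, 2003: 25,310 kg at €0.34/kg → €8,605.40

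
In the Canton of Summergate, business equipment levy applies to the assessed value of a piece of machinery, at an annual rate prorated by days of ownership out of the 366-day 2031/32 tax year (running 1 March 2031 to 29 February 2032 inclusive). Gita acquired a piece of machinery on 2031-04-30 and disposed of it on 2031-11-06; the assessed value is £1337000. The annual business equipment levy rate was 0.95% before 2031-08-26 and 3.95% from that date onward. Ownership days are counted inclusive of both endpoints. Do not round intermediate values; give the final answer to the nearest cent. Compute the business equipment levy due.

£14628.46

2031-04-30 to 2031-08-25: 118 days at 0.95% → £1337000 × 0.95% × 118/366 = £4095.0191
2031-08-26 to 2031-11-06: 73 days at 3.95% → £1337000 × 3.95% × 73/366 = £10533.4413
Total = £14628.4604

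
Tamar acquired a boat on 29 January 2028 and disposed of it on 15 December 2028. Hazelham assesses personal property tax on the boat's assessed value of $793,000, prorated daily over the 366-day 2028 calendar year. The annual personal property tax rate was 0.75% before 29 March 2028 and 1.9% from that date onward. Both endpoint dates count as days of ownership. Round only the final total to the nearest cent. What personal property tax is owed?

29 January – 28 March 2028: 60 days at 0.75% → $793,000 × 0.75% × 60/366 = $975.0000
29 March – 15 December 2028: 262 days at 1.9% → $793,000 × 1.9% × 262/366 = $10,785.6667
Total = $11,760.6667

$11,760.67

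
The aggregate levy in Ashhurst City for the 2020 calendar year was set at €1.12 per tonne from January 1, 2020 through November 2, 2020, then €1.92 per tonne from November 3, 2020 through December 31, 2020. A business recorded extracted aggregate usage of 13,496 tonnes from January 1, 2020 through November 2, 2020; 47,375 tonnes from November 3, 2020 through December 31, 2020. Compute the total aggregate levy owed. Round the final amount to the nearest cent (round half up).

€106,075.52

January 1 – November 2, 2020: 13,496 tonnes at €1.12/tonne → €15,115.52
November 3 – December 31, 2020: 47,375 tonnes at €1.92/tonne → €90,960.00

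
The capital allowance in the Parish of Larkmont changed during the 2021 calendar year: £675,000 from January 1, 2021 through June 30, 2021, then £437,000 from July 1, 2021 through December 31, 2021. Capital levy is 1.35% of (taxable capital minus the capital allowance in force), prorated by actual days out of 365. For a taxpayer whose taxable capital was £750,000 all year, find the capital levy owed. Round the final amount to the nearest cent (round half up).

£2,632.20

January 1 – June 30, 2021: 181 days, exemption £675,000 → (£750,000 − £675,000) × 1.35% × 181/365 = £502.0890
July 1 – December 31, 2021: 184 days, exemption £437,000 → (£750,000 − £437,000) × 1.35% × 184/365 = £2,130.1151
Total = £2,632.2041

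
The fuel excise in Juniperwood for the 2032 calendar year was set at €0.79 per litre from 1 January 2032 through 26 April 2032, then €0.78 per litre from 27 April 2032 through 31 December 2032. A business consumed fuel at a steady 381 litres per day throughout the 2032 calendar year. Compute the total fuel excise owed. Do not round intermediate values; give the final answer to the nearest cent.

1 January – 26 April 2032: 117 days × 381 litres/day = 44,577 litres at €0.79/litre → €35,215.83
27 April – 31 December 2032: 249 days × 381 litres/day = 94,869 litres at €0.78/litre → €73,997.82

€109,213.65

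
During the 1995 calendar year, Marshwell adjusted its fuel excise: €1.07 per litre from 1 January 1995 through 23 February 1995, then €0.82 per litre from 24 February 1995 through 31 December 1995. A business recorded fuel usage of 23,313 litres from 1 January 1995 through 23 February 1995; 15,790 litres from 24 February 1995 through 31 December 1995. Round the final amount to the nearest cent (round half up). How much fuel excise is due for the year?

€37,892.71

1 January – 23 February 1995: 23,313 litres at €1.07/litre → €24,944.91
24 February – 31 December 1995: 15,790 litres at €0.82/litre → €12,947.80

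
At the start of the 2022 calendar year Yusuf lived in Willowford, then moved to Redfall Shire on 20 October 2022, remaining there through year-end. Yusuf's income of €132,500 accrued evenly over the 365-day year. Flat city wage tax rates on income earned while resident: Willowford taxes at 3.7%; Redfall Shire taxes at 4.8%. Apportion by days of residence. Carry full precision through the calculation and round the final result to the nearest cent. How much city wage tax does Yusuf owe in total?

Willowford, 1 January – 19 October 2022: 292 days → €132,500 × 3.7% × 292/365 = €3,922.0000
Redfall Shire, 20 October – 31 December 2022: 73 days → €132,500 × 4.8% × 73/365 = €1,272.0000
Total = €5,194.0000

€5,194.00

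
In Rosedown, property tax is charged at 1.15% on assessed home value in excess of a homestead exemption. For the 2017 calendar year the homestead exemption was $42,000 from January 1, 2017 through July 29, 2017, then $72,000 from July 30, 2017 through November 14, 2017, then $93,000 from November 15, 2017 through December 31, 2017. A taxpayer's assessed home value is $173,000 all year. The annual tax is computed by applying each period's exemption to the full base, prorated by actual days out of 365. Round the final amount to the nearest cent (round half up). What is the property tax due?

January 1 – July 29, 2017: 210 days, exemption $42,000 → ($173,000 − $42,000) × 1.15% × 210/365 = $866.7534
July 30 – November 14, 2017: 108 days, exemption $72,000 → ($173,000 − $72,000) × 1.15% × 108/365 = $343.6767
November 15 – December 31, 2017: 47 days, exemption $93,000 → ($173,000 − $93,000) × 1.15% × 47/365 = $118.4658
Total = $1,328.8959

$1,328.90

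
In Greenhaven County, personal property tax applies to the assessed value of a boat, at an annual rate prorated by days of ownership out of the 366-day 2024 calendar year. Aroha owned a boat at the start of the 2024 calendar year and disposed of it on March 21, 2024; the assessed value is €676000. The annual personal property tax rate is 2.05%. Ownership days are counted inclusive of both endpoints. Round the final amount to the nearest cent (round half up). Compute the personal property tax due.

Days held (January 1 – March 21, 2024): 81 out of 366
Tax = €676000 × 2.05% × 81/366 = €3066.9344

€3066.93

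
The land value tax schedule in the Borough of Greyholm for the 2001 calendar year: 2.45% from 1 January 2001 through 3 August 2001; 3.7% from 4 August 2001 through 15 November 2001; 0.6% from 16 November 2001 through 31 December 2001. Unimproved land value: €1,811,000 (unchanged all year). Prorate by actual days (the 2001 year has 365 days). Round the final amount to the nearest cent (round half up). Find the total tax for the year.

1 January – 3 August 2001: 215 days at 2.45% → €1,811,000 × 2.45% × 215/365 = €26,135.4589
4 August – 15 November 2001: 104 days at 3.7% → €1,811,000 × 3.7% × 104/365 = €19,092.4055
16 November – 31 December 2001: 46 days at 0.6% → €1,811,000 × 0.6% × 46/365 = €1,369.4137
Total = €46,597.2781

€46,597.28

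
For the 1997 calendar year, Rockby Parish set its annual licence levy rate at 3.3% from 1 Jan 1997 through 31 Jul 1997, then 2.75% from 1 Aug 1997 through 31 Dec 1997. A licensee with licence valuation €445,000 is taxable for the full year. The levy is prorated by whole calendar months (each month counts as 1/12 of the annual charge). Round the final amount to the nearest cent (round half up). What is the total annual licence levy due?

1 Jan – 31 Jul 1997: 7 months at 3.3% → €445,000 × 3.3% × 7/12 = €8,566.2500
1 Aug – 31 Dec 1997: 5 months at 2.75% → €445,000 × 2.75% × 5/12 = €5,098.9583
Total = €13,665.2083

€13,665.21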